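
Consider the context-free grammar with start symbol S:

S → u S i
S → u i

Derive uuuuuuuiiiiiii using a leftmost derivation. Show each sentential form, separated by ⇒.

S ⇒ uSi   [S → u S i]
uSi ⇒ uuSii   [S → u S i]
uuSii ⇒ uuuSiii   [S → u S i]
uuuSiii ⇒ uuuuSiiii   [S → u S i]
uuuuSiiii ⇒ uuuuuSiiiii   [S → u S i]
uuuuuSiiiii ⇒ uuuuuuSiiiiii   [S → u S i]
uuuuuuSiiiiii ⇒ uuuuuuuiiiiiii   [S → u i]

S ⇒ uSi ⇒ uuSii ⇒ uuuSiii ⇒ uuuuSiiii ⇒ uuuuuSiiiii ⇒ uuuuuuSiiiiii ⇒ uuuuuuuiiiiiii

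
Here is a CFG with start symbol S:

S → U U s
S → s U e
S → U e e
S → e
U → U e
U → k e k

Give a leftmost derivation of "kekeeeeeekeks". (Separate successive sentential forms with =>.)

S => UUs => UeUs => UeeUs => UeeeUs => UeeeeUs => UeeeeeUs => UeeeeeeUs => kekeeeeeeUs => kekeeeeeekeks

S => UUs   [S → U U s]
UUs => UeUs   [U → U e]
UeUs => UeeUs   [U → U e]
UeeUs => UeeeUs   [U → U e]
UeeeUs => UeeeeUs   [U → U e]
UeeeeUs => UeeeeeUs   [U → U e]
UeeeeeUs => UeeeeeeUs   [U → U e]
UeeeeeeUs => kekeeeeeeUs   [U → k e k]
kekeeeeeeUs => kekeeeeeekeks   [U → k e k]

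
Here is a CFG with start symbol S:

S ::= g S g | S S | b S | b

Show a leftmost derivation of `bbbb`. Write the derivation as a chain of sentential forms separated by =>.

S => SS   [S ::= S S]
SS => bSS   [S ::= b S]
bSS => bSSS   [S ::= S S]
bSSS => bbSS   [S ::= b]
bbSS => bbbS   [S ::= b]
bbbS => bbbb   [S ::= b]

S => SS => bSS => bSSS => bbSS => bbbS => bbbb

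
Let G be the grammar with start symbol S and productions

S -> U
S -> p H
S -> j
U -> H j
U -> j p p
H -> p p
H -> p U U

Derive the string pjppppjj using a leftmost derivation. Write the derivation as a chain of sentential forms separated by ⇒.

S ⇒ U   [S -> U]
U ⇒ Hj   [U -> H j]
Hj ⇒ pUUj   [H -> p U U]
pUUj ⇒ pjppUj   [U -> j p p]
pjppUj ⇒ pjppHjj   [U -> H j]
pjppHjj ⇒ pjppppjj   [H -> p p]

S ⇒ U ⇒ Hj ⇒ pUUj ⇒ pjppUj ⇒ pjppHjj ⇒ pjppppjj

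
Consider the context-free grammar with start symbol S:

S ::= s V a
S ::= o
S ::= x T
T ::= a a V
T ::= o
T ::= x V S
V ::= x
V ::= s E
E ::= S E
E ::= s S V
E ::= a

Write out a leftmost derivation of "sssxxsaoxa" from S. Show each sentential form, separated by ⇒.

S ⇒ sVa ⇒ ssEa ⇒ sssSVa ⇒ sssxTVa ⇒ sssxxVSVa ⇒ sssxxsESVa ⇒ sssxxsaSVa ⇒ sssxxsaoVa ⇒ sssxxsaoxa

S ⇒ sVa   [S ::= s V a]
sVa ⇒ ssEa   [V ::= s E]
ssEa ⇒ sssSVa   [E ::= s S V]
sssSVa ⇒ sssxTVa   [S ::= x T]
sssxTVa ⇒ sssxxVSVa   [T ::= x V S]
sssxxVSVa ⇒ sssxxsESVa   [V ::= s E]
sssxxsESVa ⇒ sssxxsaSVa   [E ::= a]
sssxxsaSVa ⇒ sssxxsaoVa   [S ::= o]
sssxxsaoVa ⇒ sssxxsaoxa   [V ::= x]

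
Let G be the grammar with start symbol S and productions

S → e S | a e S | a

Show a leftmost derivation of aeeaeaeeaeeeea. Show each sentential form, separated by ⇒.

S⇒aeS⇒aeeS⇒aeeaeS⇒aeeaeaeS⇒aeeaeaeeS⇒aeeaeaeeaeS⇒aeeaeaeeaeeS⇒aeeaeaeeaeeeS⇒aeeaeaeeaeeeeS⇒aeeaeaeeaeeeea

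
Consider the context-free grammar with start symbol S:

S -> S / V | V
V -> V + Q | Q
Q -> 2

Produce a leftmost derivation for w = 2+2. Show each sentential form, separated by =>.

S=>V=>V+Q=>Q+Q=>2+Q=>2+2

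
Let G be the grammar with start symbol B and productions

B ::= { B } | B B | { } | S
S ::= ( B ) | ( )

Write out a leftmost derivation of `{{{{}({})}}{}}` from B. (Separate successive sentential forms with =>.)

B => {B} => {BB} => {{B}B} => {{{B}}B} => {{{BB}}B} => {{{{}B}}B} => {{{{}S}}B} => {{{{}(B)}}B} => {{{{}({})}}B} => {{{{}({})}}{}}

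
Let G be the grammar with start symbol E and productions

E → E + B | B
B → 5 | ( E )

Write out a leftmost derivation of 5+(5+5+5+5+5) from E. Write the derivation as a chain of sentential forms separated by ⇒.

E ⇒ E+B ⇒ B+B ⇒ 5+B ⇒ 5+(E) ⇒ 5+(E+B) ⇒ 5+(E+B+B) ⇒ 5+(E+B+B+B) ⇒ 5+(E+B+B+B+B) ⇒ 5+(B+B+B+B+B) ⇒ 5+(5+B+B+B+B) ⇒ 5+(5+5+B+B+B) ⇒ 5+(5+5+5+B+B) ⇒ 5+(5+5+5+5+B) ⇒ 5+(5+5+5+5+5)

E ⇒ E+B   [E → E + B]
E+B ⇒ B+B   [E → B]
B+B ⇒ 5+B   [B → 5]
5+B ⇒ 5+(E)   [B → ( E )]
5+(E) ⇒ 5+(E+B)   [E → E + B]
5+(E+B) ⇒ 5+(E+B+B)   [E → E + B]
5+(E+B+B) ⇒ 5+(E+B+B+B)   [E → E + B]
5+(E+B+B+B) ⇒ 5+(E+B+B+B+B)   [E → E + B]
5+(E+B+B+B+B) ⇒ 5+(B+B+B+B+B)   [E → B]
5+(B+B+B+B+B) ⇒ 5+(5+B+B+B+B)   [B → 5]
5+(5+B+B+B+B) ⇒ 5+(5+5+B+B+B)   [B → 5]
5+(5+5+B+B+B) ⇒ 5+(5+5+5+B+B)   [B → 5]
5+(5+5+5+B+B) ⇒ 5+(5+5+5+5+B)   [B → 5]
5+(5+5+5+5+B) ⇒ 5+(5+5+5+5+5)   [B → 5]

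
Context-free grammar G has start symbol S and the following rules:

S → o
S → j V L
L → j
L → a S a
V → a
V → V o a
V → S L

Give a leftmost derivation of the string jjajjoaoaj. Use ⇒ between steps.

S ⇒ jVL ⇒ jVoaL ⇒ jVoaoaL ⇒ jSLoaoaL ⇒ jjVLLoaoaL ⇒ jjaLLoaoaL ⇒ jjajLoaoaL ⇒ jjajjoaoaL ⇒ jjajjoaoaj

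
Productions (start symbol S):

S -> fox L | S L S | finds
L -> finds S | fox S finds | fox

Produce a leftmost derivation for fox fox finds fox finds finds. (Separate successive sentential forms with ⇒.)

S ⇒ fox L   [S -> fox L]
fox L ⇒ fox fox S finds   [L -> fox S finds]
fox fox S finds ⇒ fox fox S L S finds   [S -> S L S]
fox fox S L S finds ⇒ fox fox finds L S finds   [S -> finds]
fox fox finds L S finds ⇒ fox fox finds fox S finds   [L -> fox]
fox fox finds fox S finds ⇒ fox fox finds fox finds finds   [S -> finds]

S ⇒ fox L ⇒ fox fox S finds ⇒ fox fox S L S finds ⇒ fox fox finds L S finds ⇒ fox fox finds fox S finds ⇒ fox fox finds fox finds finds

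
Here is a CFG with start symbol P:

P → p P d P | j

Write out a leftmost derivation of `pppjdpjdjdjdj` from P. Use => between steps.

P => pPdP   [P → p P d P]
pPdP => ppPdPdP   [P → p P d P]
ppPdPdP => pppPdPdPdP   [P → p P d P]
pppPdPdPdP => pppjdPdPdP   [P → j]
pppjdPdPdP => pppjdpPdPdPdP   [P → p P d P]
pppjdpPdPdPdP => pppjdpjdPdPdP   [P → j]
pppjdpjdPdPdP => pppjdpjdjdPdP   [P → j]
pppjdpjdjdPdP => pppjdpjdjdjdP   [P → j]
pppjdpjdjdjdP => pppjdpjdjdjdj   [P → j]

P => pPdP => ppPdPdP => pppPdPdPdP => pppjdPdPdP => pppjdpPdPdPdP => pppjdpjdPdPdP => pppjdpjdjdPdP => pppjdpjdjdjdP => pppjdpjdjdjdj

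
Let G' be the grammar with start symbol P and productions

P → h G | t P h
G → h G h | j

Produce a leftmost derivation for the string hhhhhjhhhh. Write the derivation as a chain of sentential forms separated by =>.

P => hG   [P → h G]
hG => hhGh   [G → h G h]
hhGh => hhhGhh   [G → h G h]
hhhGhh => hhhhGhhh   [G → h G h]
hhhhGhhh => hhhhhGhhhh   [G → h G h]
hhhhhGhhhh => hhhhhjhhhh   [G → j]

P=>hG=>hhGh=>hhhGhh=>hhhhGhhh=>hhhhhGhhhh=>hhhhhjhhhh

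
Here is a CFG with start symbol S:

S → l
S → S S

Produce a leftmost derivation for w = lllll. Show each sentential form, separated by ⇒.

S ⇒ SS   [S → S S]
SS ⇒ SSS   [S → S S]
SSS ⇒ SSSS   [S → S S]
SSSS ⇒ SSSSS   [S → S S]
SSSSS ⇒ lSSSS   [S → l]
lSSSS ⇒ llSSS   [S → l]
llSSS ⇒ lllSS   [S → l]
lllSS ⇒ llllS   [S → l]
llllS ⇒ lllll   [S → l]

S ⇒ SS ⇒ SSS ⇒ SSSS ⇒ SSSSS ⇒ lSSSS ⇒ llSSS ⇒ lllSS ⇒ llllS ⇒ lllll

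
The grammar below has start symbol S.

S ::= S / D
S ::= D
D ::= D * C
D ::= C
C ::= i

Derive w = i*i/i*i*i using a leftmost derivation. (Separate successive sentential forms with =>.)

S => S/D   [S ::= S / D]
S/D => D/D   [S ::= D]
D/D => D*C/D   [D ::= D * C]
D*C/D => C*C/D   [D ::= C]
C*C/D => i*C/D   [C ::= i]
i*C/D => i*i/D   [C ::= i]
i*i/D => i*i/D*C   [D ::= D * C]
i*i/D*C => i*i/D*C*C   [D ::= D * C]
i*i/D*C*C => i*i/C*C*C   [D ::= C]
i*i/C*C*C => i*i/i*C*C   [C ::= i]
i*i/i*C*C => i*i/i*i*C   [C ::= i]
i*i/i*i*C => i*i/i*i*i   [C ::= i]

S=>S/D=>D/D=>D*C/D=>C*C/D=>i*C/D=>i*i/D=>i*i/D*C=>i*i/D*C*C=>i*i/C*C*C=>i*i/i*C*C=>i*i/i*i*C=>i*i/i*i*i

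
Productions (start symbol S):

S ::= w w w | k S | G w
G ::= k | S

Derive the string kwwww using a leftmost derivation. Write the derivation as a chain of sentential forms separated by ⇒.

S ⇒ Gw   [S ::= G w]
Gw ⇒ Sw   [G ::= S]
Sw ⇒ Gww   [S ::= G w]
Gww ⇒ Sww   [G ::= S]
Sww ⇒ Gwww   [S ::= G w]
Gwww ⇒ Swww   [G ::= S]
Swww ⇒ Gwwww   [S ::= G w]
Gwwww ⇒ kwwww   [G ::= k]

S⇒Gw⇒Sw⇒Gww⇒Sww⇒Gwww⇒Swww⇒Gwwww⇒kwwww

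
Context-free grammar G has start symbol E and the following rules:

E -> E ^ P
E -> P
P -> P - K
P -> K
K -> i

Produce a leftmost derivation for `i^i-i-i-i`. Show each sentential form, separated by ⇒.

E ⇒ E^P ⇒ P^P ⇒ K^P ⇒ i^P ⇒ i^P-K ⇒ i^P-K-K ⇒ i^P-K-K-K ⇒ i^K-K-K-K ⇒ i^i-K-K-K ⇒ i^i-i-K-K ⇒ i^i-i-i-K ⇒ i^i-i-i-i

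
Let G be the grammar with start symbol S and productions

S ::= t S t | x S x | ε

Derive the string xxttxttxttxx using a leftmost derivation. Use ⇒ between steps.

S ⇒ xSx ⇒ xxSxx ⇒ xxtStxx ⇒ xxttSttxx ⇒ xxttxSxttxx ⇒ xxttxtStxttxx ⇒ xxttxttxttxx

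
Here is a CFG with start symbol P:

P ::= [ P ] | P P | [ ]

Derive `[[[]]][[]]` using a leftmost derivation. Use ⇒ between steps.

P ⇒ PP   [P ::= P P]
PP ⇒ [P]P   [P ::= [ P ]]
[P]P ⇒ [[P]]P   [P ::= [ P ]]
[[P]]P ⇒ [[[]]]P   [P ::= [ ]]
[[[]]]P ⇒ [[[]]][P]   [P ::= [ P ]]
[[[]]][P] ⇒ [[[]]][[]]   [P ::= [ ]]

P⇒PP⇒[P]P⇒[[P]]P⇒[[[]]]P⇒[[[]]][P]⇒[[[]]][[]]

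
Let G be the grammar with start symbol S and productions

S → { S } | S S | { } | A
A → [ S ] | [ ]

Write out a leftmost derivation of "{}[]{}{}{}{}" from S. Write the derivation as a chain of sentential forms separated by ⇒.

S ⇒ SS ⇒ SSS ⇒ SSSS ⇒ SSSSS ⇒ {}SSSS ⇒ {}SSSSS ⇒ {}ASSSS ⇒ {}[]SSSS ⇒ {}[]{}SSS ⇒ {}[]{}{}SS ⇒ {}[]{}{}{}S ⇒ {}[]{}{}{}{}

S ⇒ SS   [S → S S]
SS ⇒ SSS   [S → S S]
SSS ⇒ SSSS   [S → S S]
SSSS ⇒ SSSSS   [S → S S]
SSSSS ⇒ {}SSSS   [S → { }]
{}SSSS ⇒ {}SSSSS   [S → S S]
{}SSSSS ⇒ {}ASSSS   [S → A]
{}ASSSS ⇒ {}[]SSSS   [A → [ ]]
{}[]SSSS ⇒ {}[]{}SSS   [S → { }]
{}[]{}SSS ⇒ {}[]{}{}SS   [S → { }]
{}[]{}{}SS ⇒ {}[]{}{}{}S   [S → { }]
{}[]{}{}{}S ⇒ {}[]{}{}{}{}   [S → { }]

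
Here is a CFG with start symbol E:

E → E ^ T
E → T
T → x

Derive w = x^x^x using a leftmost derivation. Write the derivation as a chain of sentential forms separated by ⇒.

E ⇒ E^T ⇒ E^T^T ⇒ T^T^T ⇒ x^T^T ⇒ x^x^T ⇒ x^x^x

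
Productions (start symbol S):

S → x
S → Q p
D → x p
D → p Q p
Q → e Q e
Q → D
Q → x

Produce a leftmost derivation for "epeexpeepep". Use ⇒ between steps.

S ⇒ Qp ⇒ eQep ⇒ eDep ⇒ epQpep ⇒ epeQepep ⇒ epeeQeepep ⇒ epeeDeepep ⇒ epeexpeepep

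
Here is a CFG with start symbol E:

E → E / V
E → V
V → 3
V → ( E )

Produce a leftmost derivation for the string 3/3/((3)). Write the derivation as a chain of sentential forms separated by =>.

E=>E/V=>E/V/V=>V/V/V=>3/V/V=>3/3/V=>3/3/(E)=>3/3/(V)=>3/3/((E))=>3/3/((V))=>3/3/((3))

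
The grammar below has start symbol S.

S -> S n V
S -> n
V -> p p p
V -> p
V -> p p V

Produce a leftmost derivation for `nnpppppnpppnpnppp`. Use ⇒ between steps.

S ⇒ SnV   [S -> S n V]
SnV ⇒ SnVnV   [S -> S n V]
SnVnV ⇒ SnVnVnV   [S -> S n V]
SnVnVnV ⇒ SnVnVnVnV   [S -> S n V]
SnVnVnVnV ⇒ nnVnVnVnV   [S -> n]
nnVnVnVnV ⇒ nnppVnVnVnV   [V -> p p V]
nnppVnVnVnV ⇒ nnpppppnVnVnV   [V -> p p p]
nnpppppnVnVnV ⇒ nnpppppnpppnVnV   [V -> p p p]
nnpppppnpppnVnV ⇒ nnpppppnpppnpnV   [V -> p]
nnpppppnpppnpnV ⇒ nnpppppnpppnpnppp   [V -> p p p]

S ⇒ SnV ⇒ SnVnV ⇒ SnVnVnV ⇒ SnVnVnVnV ⇒ nnVnVnVnV ⇒ nnppVnVnVnV ⇒ nnpppppnVnVnV ⇒ nnpppppnpppnVnV ⇒ nnpppppnpppnpnV ⇒ nnpppppnpppnpnppp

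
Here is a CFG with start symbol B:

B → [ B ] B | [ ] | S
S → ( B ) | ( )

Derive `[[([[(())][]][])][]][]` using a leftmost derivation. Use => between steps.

B=>[B]B=>[[B]B]B=>[[S]B]B=>[[(B)]B]B=>[[([B]B)]B]B=>[[([[B]B]B)]B]B=>[[([[S]B]B)]B]B=>[[([[(B)]B]B)]B]B=>[[([[(S)]B]B)]B]B=>[[([[(())]B]B)]B]B=>[[([[(())][]]B)]B]B=>[[([[(())][]][])]B]B=>[[([[(())][]][])][]]B=>[[([[(())][]][])][]][]

B => [B]B   [B → [ B ] B]
[B]B => [[B]B]B   [B → [ B ] B]
[[B]B]B => [[S]B]B   [B → S]
[[S]B]B => [[(B)]B]B   [S → ( B )]
[[(B)]B]B => [[([B]B)]B]B   [B → [ B ] B]
[[([B]B)]B]B => [[([[B]B]B)]B]B   [B → [ B ] B]
[[([[B]B]B)]B]B => [[([[S]B]B)]B]B   [B → S]
[[([[S]B]B)]B]B => [[([[(B)]B]B)]B]B   [S → ( B )]
[[([[(B)]B]B)]B]B => [[([[(S)]B]B)]B]B   [B → S]
[[([[(S)]B]B)]B]B => [[([[(())]B]B)]B]B   [S → ( )]
[[([[(())]B]B)]B]B => [[([[(())][]]B)]B]B   [B → [ ]]
[[([[(())][]]B)]B]B => [[([[(())][]][])]B]B   [B → [ ]]
[[([[(())][]][])]B]B => [[([[(())][]][])][]]B   [B → [ ]]
[[([[(())][]][])][]]B => [[([[(())][]][])][]][]   [B → [ ]]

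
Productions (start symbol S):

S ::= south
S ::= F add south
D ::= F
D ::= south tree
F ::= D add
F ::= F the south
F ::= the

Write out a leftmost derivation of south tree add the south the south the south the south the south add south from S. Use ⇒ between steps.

S ⇒ F add south ⇒ F the south add south ⇒ F the south the south add south ⇒ F the south the south the south add south ⇒ F the south the south the south the south add south ⇒ F the south the south the south the south the south add south ⇒ D add the south the south the south the south the south add south ⇒ south tree add the south the south the south the south the south add south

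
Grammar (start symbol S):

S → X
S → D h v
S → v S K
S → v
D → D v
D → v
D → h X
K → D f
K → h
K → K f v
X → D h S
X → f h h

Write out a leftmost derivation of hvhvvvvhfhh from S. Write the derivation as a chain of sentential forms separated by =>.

S => X   [S → X]
X => DhS   [X → D h S]
DhS => DvhS   [D → D v]
DvhS => DvvhS   [D → D v]
DvvhS => DvvvhS   [D → D v]
DvvvhS => hXvvvhS   [D → h X]
hXvvvhS => hDhSvvvhS   [X → D h S]
hDhSvvvhS => hvhSvvvhS   [D → v]
hvhSvvvhS => hvhvvvvhS   [S → v]
hvhvvvvhS => hvhvvvvhX   [S → X]
hvhvvvvhX => hvhvvvvhfhh   [X → f h h]

S => X => DhS => DvhS => DvvhS => DvvvhS => hXvvvhS => hDhSvvvhS => hvhSvvvhS => hvhvvvvhS => hvhvvvvhX => hvhvvvvhfhh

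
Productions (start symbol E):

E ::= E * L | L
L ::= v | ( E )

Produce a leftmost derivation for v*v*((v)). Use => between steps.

E => E*L   [E ::= E * L]
E*L => E*L*L   [E ::= E * L]
E*L*L => L*L*L   [E ::= L]
L*L*L => v*L*L   [L ::= v]
v*L*L => v*v*L   [L ::= v]
v*v*L => v*v*(E)   [L ::= ( E )]
v*v*(E) => v*v*(L)   [E ::= L]
v*v*(L) => v*v*((E))   [L ::= ( E )]
v*v*((E)) => v*v*((L))   [E ::= L]
v*v*((L)) => v*v*((v))   [L ::= v]

E => E*L => E*L*L => L*L*L => v*L*L => v*v*L => v*v*(E) => v*v*(L) => v*v*((E)) => v*v*((L)) => v*v*((v))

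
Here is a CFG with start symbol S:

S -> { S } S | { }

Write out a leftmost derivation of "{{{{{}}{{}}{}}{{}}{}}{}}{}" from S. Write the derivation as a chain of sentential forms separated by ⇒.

S ⇒ {S}S   [S -> { S } S]
{S}S ⇒ {{S}S}S   [S -> { S } S]
{{S}S}S ⇒ {{{S}S}S}S   [S -> { S } S]
{{{S}S}S}S ⇒ {{{{S}S}S}S}S   [S -> { S } S]
{{{{S}S}S}S}S ⇒ {{{{{}}S}S}S}S   [S -> { }]
{{{{{}}S}S}S}S ⇒ {{{{{}}{S}S}S}S}S   [S -> { S } S]
{{{{{}}{S}S}S}S}S ⇒ {{{{{}}{{}}S}S}S}S   [S -> { }]
{{{{{}}{{}}S}S}S}S ⇒ {{{{{}}{{}}{}}S}S}S   [S -> { }]
{{{{{}}{{}}{}}S}S}S ⇒ {{{{{}}{{}}{}}{S}S}S}S   [S -> { S } S]
{{{{{}}{{}}{}}{S}S}S}S ⇒ {{{{{}}{{}}{}}{{}}S}S}S   [S -> { }]
{{{{{}}{{}}{}}{{}}S}S}S ⇒ {{{{{}}{{}}{}}{{}}{}}S}S   [S -> { }]
{{{{{}}{{}}{}}{{}}{}}S}S ⇒ {{{{{}}{{}}{}}{{}}{}}{}}S   [S -> { }]
{{{{{}}{{}}{}}{{}}{}}{}}S ⇒ {{{{{}}{{}}{}}{{}}{}}{}}{}   [S -> { }]

S ⇒ {S}S ⇒ {{S}S}S ⇒ {{{S}S}S}S ⇒ {{{{S}S}S}S}S ⇒ {{{{{}}S}S}S}S ⇒ {{{{{}}{S}S}S}S}S ⇒ {{{{{}}{{}}S}S}S}S ⇒ {{{{{}}{{}}{}}S}S}S ⇒ {{{{{}}{{}}{}}{S}S}S}S ⇒ {{{{{}}{{}}{}}{{}}S}S}S ⇒ {{{{{}}{{}}{}}{{}}{}}S}S ⇒ {{{{{}}{{}}{}}{{}}{}}{}}S ⇒ {{{{{}}{{}}{}}{{}}{}}{}}{}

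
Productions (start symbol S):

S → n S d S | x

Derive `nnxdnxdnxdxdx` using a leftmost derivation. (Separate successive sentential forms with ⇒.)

S ⇒ nSdS ⇒ nnSdSdS ⇒ nnxdSdS ⇒ nnxdnSdSdS ⇒ nnxdnxdSdS ⇒ nnxdnxdnSdSdS ⇒ nnxdnxdnxdSdS ⇒ nnxdnxdnxdxdS ⇒ nnxdnxdnxdxdx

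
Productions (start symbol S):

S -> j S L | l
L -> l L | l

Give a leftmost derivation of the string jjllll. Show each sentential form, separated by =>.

S => jSL => jjSLL => jjlLL => jjllL => jjlllL => jjllll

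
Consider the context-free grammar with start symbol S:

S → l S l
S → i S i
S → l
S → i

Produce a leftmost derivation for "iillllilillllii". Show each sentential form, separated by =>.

S => iSi   [S → i S i]
iSi => iiSii   [S → i S i]
iiSii => iilSlii   [S → l S l]
iilSlii => iillSllii   [S → l S l]
iillSllii => iilllSlllii   [S → l S l]
iilllSlllii => iillllSllllii   [S → l S l]
iillllSllllii => iilllliSillllii   [S → i S i]
iilllliSillllii => iillllilillllii   [S → l]

S=>iSi=>iiSii=>iilSlii=>iillSllii=>iilllSlllii=>iillllSllllii=>iilllliSillllii=>iillllilillllii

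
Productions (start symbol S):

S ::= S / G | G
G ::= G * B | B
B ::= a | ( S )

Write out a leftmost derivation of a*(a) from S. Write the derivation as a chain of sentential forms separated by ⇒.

S ⇒ G   [S ::= G]
G ⇒ G*B   [G ::= G * B]
G*B ⇒ B*B   [G ::= B]
B*B ⇒ a*B   [B ::= a]
a*B ⇒ a*(S)   [B ::= ( S )]
a*(S) ⇒ a*(G)   [S ::= G]
a*(G) ⇒ a*(B)   [G ::= B]
a*(B) ⇒ a*(a)   [B ::= a]

S⇒G⇒G*B⇒B*B⇒a*B⇒a*(S)⇒a*(G)⇒a*(B)⇒a*(a)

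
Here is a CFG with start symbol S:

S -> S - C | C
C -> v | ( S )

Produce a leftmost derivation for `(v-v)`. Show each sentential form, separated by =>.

S => C   [S -> C]
C => (S)   [C -> ( S )]
(S) => (S-C)   [S -> S - C]
(S-C) => (C-C)   [S -> C]
(C-C) => (v-C)   [C -> v]
(v-C) => (v-v)   [C -> v]

S => C => (S) => (S-C) => (C-C) => (v-C) => (v-v)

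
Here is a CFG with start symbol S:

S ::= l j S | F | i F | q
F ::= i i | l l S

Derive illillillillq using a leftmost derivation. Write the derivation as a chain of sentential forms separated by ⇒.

S ⇒ iF ⇒ illS ⇒ illiF ⇒ illillS ⇒ illilliF ⇒ illillillS ⇒ illillilliF ⇒ illillillillS ⇒ illillillillq

S ⇒ iF   [S ::= i F]
iF ⇒ illS   [F ::= l l S]
illS ⇒ illiF   [S ::= i F]
illiF ⇒ illillS   [F ::= l l S]
illillS ⇒ illilliF   [S ::= i F]
illilliF ⇒ illillillS   [F ::= l l S]
illillillS ⇒ illillilliF   [S ::= i F]
illillilliF ⇒ illillillillS   [F ::= l l S]
illillillillS ⇒ illillillillq   [S ::= q]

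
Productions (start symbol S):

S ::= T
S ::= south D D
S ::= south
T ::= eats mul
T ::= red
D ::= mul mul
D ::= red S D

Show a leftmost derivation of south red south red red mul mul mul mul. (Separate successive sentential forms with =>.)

S => south D D => south red S D D => south red south D D => south red south red S D D => south red south red T D D => south red south red red D D => south red south red red mul mul D => south red south red red mul mul mul mul

S => south D D   [S ::= south D D]
south D D => south red S D D   [D ::= red S D]
south red S D D => south red south D D   [S ::= south]
south red south D D => south red south red S D D   [D ::= red S D]
south red south red S D D => south red south red T D D   [S ::= T]
south red south red T D D => south red south red red D D   [T ::= red]
south red south red red D D => south red south red red mul mul D   [D ::= mul mul]
south red south red red mul mul D => south red south red red mul mul mul mul   [D ::= mul mul]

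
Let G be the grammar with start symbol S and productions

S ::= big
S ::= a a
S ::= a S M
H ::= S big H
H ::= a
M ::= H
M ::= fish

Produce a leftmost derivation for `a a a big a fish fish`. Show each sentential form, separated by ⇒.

S ⇒ a S M ⇒ a a S M M ⇒ a a a S M M M ⇒ a a a big M M M ⇒ a a a big H M M ⇒ a a a big a M M ⇒ a a a big a fish M ⇒ a a a big a fish fish

S ⇒ a S M   [S ::= a S M]
a S M ⇒ a a S M M   [S ::= a S M]
a a S M M ⇒ a a a S M M M   [S ::= a S M]
a a a S M M M ⇒ a a a big M M M   [S ::= big]
a a a big M M M ⇒ a a a big H M M   [M ::= H]
a a a big H M M ⇒ a a a big a M M   [H ::= a]
a a a big a M M ⇒ a a a big a fish M   [M ::= fish]
a a a big a fish M ⇒ a a a big a fish fish   [M ::= fish]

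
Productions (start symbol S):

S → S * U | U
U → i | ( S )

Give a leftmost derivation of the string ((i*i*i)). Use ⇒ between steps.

S⇒U⇒(S)⇒(U)⇒((S))⇒((S*U))⇒((S*U*U))⇒((U*U*U))⇒((i*U*U))⇒((i*i*U))⇒((i*i*i))

S ⇒ U   [S → U]
U ⇒ (S)   [U → ( S )]
(S) ⇒ (U)   [S → U]
(U) ⇒ ((S))   [U → ( S )]
((S)) ⇒ ((S*U))   [S → S * U]
((S*U)) ⇒ ((S*U*U))   [S → S * U]
((S*U*U)) ⇒ ((U*U*U))   [S → U]
((U*U*U)) ⇒ ((i*U*U))   [U → i]
((i*U*U)) ⇒ ((i*i*U))   [U → i]
((i*i*U)) ⇒ ((i*i*i))   [U → i]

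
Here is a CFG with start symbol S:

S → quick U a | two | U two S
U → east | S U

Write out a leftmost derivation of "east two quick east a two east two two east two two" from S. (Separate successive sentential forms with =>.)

S => U two S => S U two S => U two S U two S => east two S U two S => east two U two S U two S => east two S U two S U two S => east two quick U a U two S U two S => east two quick east a U two S U two S => east two quick east a S U two S U two S => east two quick east a two U two S U two S => east two quick east a two east two S U two S => east two quick east a two east two two U two S => east two quick east a two east two two east two S => east two quick east a two east two two east two two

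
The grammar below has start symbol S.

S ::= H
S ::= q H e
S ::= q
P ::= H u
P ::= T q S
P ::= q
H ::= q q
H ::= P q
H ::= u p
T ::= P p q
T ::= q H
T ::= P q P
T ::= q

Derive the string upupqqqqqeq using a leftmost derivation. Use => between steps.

S => H   [S ::= H]
H => Pq   [H ::= P q]
Pq => TqSq   [P ::= T q S]
TqSq => PpqqSq   [T ::= P p q]
PpqqSq => HupqqSq   [P ::= H u]
HupqqSq => upupqqSq   [H ::= u p]
upupqqSq => upupqqqHeq   [S ::= q H e]
upupqqqHeq => upupqqqPqeq   [H ::= P q]
upupqqqPqeq => upupqqqqqeq   [P ::= q]

S => H => Pq => TqSq => PpqqSq => HupqqSq => upupqqSq => upupqqqHeq => upupqqqPqeq => upupqqqqqeq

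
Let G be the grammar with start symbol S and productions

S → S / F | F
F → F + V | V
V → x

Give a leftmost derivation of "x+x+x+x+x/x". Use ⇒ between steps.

S⇒S/F⇒F/F⇒F+V/F⇒F+V+V/F⇒F+V+V+V/F⇒F+V+V+V+V/F⇒V+V+V+V+V/F⇒x+V+V+V+V/F⇒x+x+V+V+V/F⇒x+x+x+V+V/F⇒x+x+x+x+V/F⇒x+x+x+x+x/F⇒x+x+x+x+x/V⇒x+x+x+x+x/x

S ⇒ S/F   [S → S / F]
S/F ⇒ F/F   [S → F]
F/F ⇒ F+V/F   [F → F + V]
F+V/F ⇒ F+V+V/F   [F → F + V]
F+V+V/F ⇒ F+V+V+V/F   [F → F + V]
F+V+V+V/F ⇒ F+V+V+V+V/F   [F → F + V]
F+V+V+V+V/F ⇒ V+V+V+V+V/F   [F → V]
V+V+V+V+V/F ⇒ x+V+V+V+V/F   [V → x]
x+V+V+V+V/F ⇒ x+x+V+V+V/F   [V → x]
x+x+V+V+V/F ⇒ x+x+x+V+V/F   [V → x]
x+x+x+V+V/F ⇒ x+x+x+x+V/F   [V → x]
x+x+x+x+V/F ⇒ x+x+x+x+x/F   [V → x]
x+x+x+x+x/F ⇒ x+x+x+x+x/V   [F → V]
x+x+x+x+x/V ⇒ x+x+x+x+x/x   [V → x]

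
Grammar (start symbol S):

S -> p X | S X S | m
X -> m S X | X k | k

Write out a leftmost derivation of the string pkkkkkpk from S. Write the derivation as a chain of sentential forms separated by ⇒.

S ⇒ SXS   [S -> S X S]
SXS ⇒ pXXS   [S -> p X]
pXXS ⇒ pXkXS   [X -> X k]
pXkXS ⇒ pkkXS   [X -> k]
pkkXS ⇒ pkkXkS   [X -> X k]
pkkXkS ⇒ pkkXkkS   [X -> X k]
pkkXkkS ⇒ pkkkkkS   [X -> k]
pkkkkkS ⇒ pkkkkkpX   [S -> p X]
pkkkkkpX ⇒ pkkkkkpk   [X -> k]

S ⇒ SXS ⇒ pXXS ⇒ pXkXS ⇒ pkkXS ⇒ pkkXkS ⇒ pkkXkkS ⇒ pkkkkkS ⇒ pkkkkkpX ⇒ pkkkkkpk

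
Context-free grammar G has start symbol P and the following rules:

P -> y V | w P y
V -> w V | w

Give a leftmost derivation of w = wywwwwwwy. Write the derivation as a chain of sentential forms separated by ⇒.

P ⇒ wPy ⇒ wyVy ⇒ wywVy ⇒ wywwVy ⇒ wywwwVy ⇒ wywwwwVy ⇒ wywwwwwVy ⇒ wywwwwwwy

P ⇒ wPy   [P -> w P y]
wPy ⇒ wyVy   [P -> y V]
wyVy ⇒ wywVy   [V -> w V]
wywVy ⇒ wywwVy   [V -> w V]
wywwVy ⇒ wywwwVy   [V -> w V]
wywwwVy ⇒ wywwwwVy   [V -> w V]
wywwwwVy ⇒ wywwwwwVy   [V -> w V]
wywwwwwVy ⇒ wywwwwwwy   [V -> w]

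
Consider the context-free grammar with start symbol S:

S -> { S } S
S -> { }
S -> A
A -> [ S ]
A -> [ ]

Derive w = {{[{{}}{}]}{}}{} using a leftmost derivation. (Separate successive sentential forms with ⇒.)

S ⇒ {S}S   [S -> { S } S]
{S}S ⇒ {{S}S}S   [S -> { S } S]
{{S}S}S ⇒ {{A}S}S   [S -> A]
{{A}S}S ⇒ {{[S]}S}S   [A -> [ S ]]
{{[S]}S}S ⇒ {{[{S}S]}S}S   [S -> { S } S]
{{[{S}S]}S}S ⇒ {{[{{}}S]}S}S   [S -> { }]
{{[{{}}S]}S}S ⇒ {{[{{}}{}]}S}S   [S -> { }]
{{[{{}}{}]}S}S ⇒ {{[{{}}{}]}{}}S   [S -> { }]
{{[{{}}{}]}{}}S ⇒ {{[{{}}{}]}{}}{}   [S -> { }]

S⇒{S}S⇒{{S}S}S⇒{{A}S}S⇒{{[S]}S}S⇒{{[{S}S]}S}S⇒{{[{{}}S]}S}S⇒{{[{{}}{}]}S}S⇒{{[{{}}{}]}{}}S⇒{{[{{}}{}]}{}}{}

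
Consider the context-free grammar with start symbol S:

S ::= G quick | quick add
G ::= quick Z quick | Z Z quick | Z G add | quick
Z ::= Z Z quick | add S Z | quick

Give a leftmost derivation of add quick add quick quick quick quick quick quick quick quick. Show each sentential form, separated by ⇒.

S ⇒ G quick ⇒ Z Z quick quick ⇒ Z Z quick Z quick quick ⇒ Z Z quick Z quick Z quick quick ⇒ add S Z Z quick Z quick Z quick quick ⇒ add quick add Z Z quick Z quick Z quick quick ⇒ add quick add quick Z quick Z quick Z quick quick ⇒ add quick add quick quick quick Z quick Z quick quick ⇒ add quick add quick quick quick quick quick Z quick quick ⇒ add quick add quick quick quick quick quick quick quick quick

S ⇒ G quick   [S ::= G quick]
G quick ⇒ Z Z quick quick   [G ::= Z Z quick]
Z Z quick quick ⇒ Z Z quick Z quick quick   [Z ::= Z Z quick]
Z Z quick Z quick quick ⇒ Z Z quick Z quick Z quick quick   [Z ::= Z Z quick]
Z Z quick Z quick Z quick quick ⇒ add S Z Z quick Z quick Z quick quick   [Z ::= add S Z]
add S Z Z quick Z quick Z quick quick ⇒ add quick add Z Z quick Z quick Z quick quick   [S ::= quick add]
add quick add Z Z quick Z quick Z quick quick ⇒ add quick add quick Z quick Z quick Z quick quick   [Z ::= quick]
add quick add quick Z quick Z quick Z quick quick ⇒ add quick add quick quick quick Z quick Z quick quick   [Z ::= quick]
add quick add quick quick quick Z quick Z quick quick ⇒ add quick add quick quick quick quick quick Z quick quick   [Z ::= quick]
add quick add quick quick quick quick quick Z quick quick ⇒ add quick add quick quick quick quick quick quick quick quick   [Z ::= quick]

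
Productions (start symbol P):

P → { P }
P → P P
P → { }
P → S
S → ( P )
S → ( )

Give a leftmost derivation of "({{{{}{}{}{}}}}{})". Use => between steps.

P => S => (P) => (PP) => ({P}P) => ({{P}}P) => ({{{P}}}P) => ({{{PP}}}P) => ({{{{}P}}}P) => ({{{{}PP}}}P) => ({{{{}{}P}}}P) => ({{{{}{}PP}}}P) => ({{{{}{}{}P}}}P) => ({{{{}{}{}{}}}}P) => ({{{{}{}{}{}}}}{})

P => S   [P → S]
S => (P)   [S → ( P )]
(P) => (PP)   [P → P P]
(PP) => ({P}P)   [P → { P }]
({P}P) => ({{P}}P)   [P → { P }]
({{P}}P) => ({{{P}}}P)   [P → { P }]
({{{P}}}P) => ({{{PP}}}P)   [P → P P]
({{{PP}}}P) => ({{{{}P}}}P)   [P → { }]
({{{{}P}}}P) => ({{{{}PP}}}P)   [P → P P]
({{{{}PP}}}P) => ({{{{}{}P}}}P)   [P → { }]
({{{{}{}P}}}P) => ({{{{}{}PP}}}P)   [P → P P]
({{{{}{}PP}}}P) => ({{{{}{}{}P}}}P)   [P → { }]
({{{{}{}{}P}}}P) => ({{{{}{}{}{}}}}P)   [P → { }]
({{{{}{}{}{}}}}P) => ({{{{}{}{}{}}}}{})   [P → { }]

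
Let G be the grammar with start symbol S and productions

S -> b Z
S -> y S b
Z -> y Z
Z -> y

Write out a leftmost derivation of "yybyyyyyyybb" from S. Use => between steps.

S=>ySb=>yySbb=>yybZbb=>yybyZbb=>yybyyZbb=>yybyyyZbb=>yybyyyyZbb=>yybyyyyyZbb=>yybyyyyyyZbb=>yybyyyyyyybb

S => ySb   [S -> y S b]
ySb => yySbb   [S -> y S b]
yySbb => yybZbb   [S -> b Z]
yybZbb => yybyZbb   [Z -> y Z]
yybyZbb => yybyyZbb   [Z -> y Z]
yybyyZbb => yybyyyZbb   [Z -> y Z]
yybyyyZbb => yybyyyyZbb   [Z -> y Z]
yybyyyyZbb => yybyyyyyZbb   [Z -> y Z]
yybyyyyyZbb => yybyyyyyyZbb   [Z -> y Z]
yybyyyyyyZbb => yybyyyyyyybb   [Z -> y]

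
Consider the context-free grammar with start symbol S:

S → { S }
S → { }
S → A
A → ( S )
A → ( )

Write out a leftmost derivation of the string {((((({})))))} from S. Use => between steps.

S => {S} => {A} => {(S)} => {(A)} => {((S))} => {((A))} => {(((S)))} => {(((A)))} => {((((S))))} => {((((A))))} => {(((((S)))))} => {((((({})))))}

S => {S}   [S → { S }]
{S} => {A}   [S → A]
{A} => {(S)}   [A → ( S )]
{(S)} => {(A)}   [S → A]
{(A)} => {((S))}   [A → ( S )]
{((S))} => {((A))}   [S → A]
{((A))} => {(((S)))}   [A → ( S )]
{(((S)))} => {(((A)))}   [S → A]
{(((A)))} => {((((S))))}   [A → ( S )]
{((((S))))} => {((((A))))}   [S → A]
{((((A))))} => {(((((S)))))}   [A → ( S )]
{(((((S)))))} => {((((({})))))}   [S → { }]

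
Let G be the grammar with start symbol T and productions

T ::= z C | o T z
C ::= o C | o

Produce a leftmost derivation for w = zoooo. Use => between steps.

T => zC => zoC => zooC => zoooC => zoooo

T => zC   [T ::= z C]
zC => zoC   [C ::= o C]
zoC => zooC   [C ::= o C]
zooC => zoooC   [C ::= o C]
zoooC => zoooo   [C ::= o]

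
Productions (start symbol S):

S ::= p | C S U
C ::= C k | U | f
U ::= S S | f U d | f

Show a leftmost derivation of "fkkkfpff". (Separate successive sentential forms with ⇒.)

S⇒CSU⇒CkSU⇒CkkSU⇒CkkkSU⇒fkkkSU⇒fkkkCSUU⇒fkkkfSUU⇒fkkkfpUU⇒fkkkfpfU⇒fkkkfpff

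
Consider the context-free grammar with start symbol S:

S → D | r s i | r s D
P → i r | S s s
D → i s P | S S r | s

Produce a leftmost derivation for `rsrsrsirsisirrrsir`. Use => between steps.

S=>rsD=>rsSSr=>rsrsDSr=>rsrsSSrSr=>rsrsrsiSrSr=>rsrsrsirsDrSr=>rsrsrsirsisPrSr=>rsrsrsirsisirrSr=>rsrsrsirsisirrrsir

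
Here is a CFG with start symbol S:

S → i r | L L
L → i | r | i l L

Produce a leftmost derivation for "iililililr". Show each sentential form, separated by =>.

S => LL   [S → L L]
LL => iL   [L → i]
iL => iilL   [L → i l L]
iilL => iililL   [L → i l L]
iililL => iilililL   [L → i l L]
iilililL => iililililL   [L → i l L]
iililililL => iililililr   [L → r]

S => LL => iL => iilL => iililL => iilililL => iililililL => iililililr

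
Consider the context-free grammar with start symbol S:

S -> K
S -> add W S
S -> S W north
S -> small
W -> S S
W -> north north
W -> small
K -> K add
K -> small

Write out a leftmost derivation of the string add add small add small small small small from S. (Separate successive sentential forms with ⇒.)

S ⇒ add W S ⇒ add S S S ⇒ add add W S S S ⇒ add add small S S S ⇒ add add small add W S S S ⇒ add add small add small S S S ⇒ add add small add small small S S ⇒ add add small add small small small S ⇒ add add small add small small small small

S ⇒ add W S   [S -> add W S]
add W S ⇒ add S S S   [W -> S S]
add S S S ⇒ add add W S S S   [S -> add W S]
add add W S S S ⇒ add add small S S S   [W -> small]
add add small S S S ⇒ add add small add W S S S   [S -> add W S]
add add small add W S S S ⇒ add add small add small S S S   [W -> small]
add add small add small S S S ⇒ add add small add small small S S   [S -> small]
add add small add small small S S ⇒ add add small add small small small S   [S -> small]
add add small add small small small S ⇒ add add small add small small small small   [S -> small]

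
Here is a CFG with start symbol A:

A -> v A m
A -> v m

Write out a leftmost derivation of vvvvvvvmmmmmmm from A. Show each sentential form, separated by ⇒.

A ⇒ vAm ⇒ vvAmm ⇒ vvvAmmm ⇒ vvvvAmmmm ⇒ vvvvvAmmmmm ⇒ vvvvvvAmmmmmm ⇒ vvvvvvvmmmmmmm

A ⇒ vAm   [A -> v A m]
vAm ⇒ vvAmm   [A -> v A m]
vvAmm ⇒ vvvAmmm   [A -> v A m]
vvvAmmm ⇒ vvvvAmmmm   [A -> v A m]
vvvvAmmmm ⇒ vvvvvAmmmmm   [A -> v A m]
vvvvvAmmmmm ⇒ vvvvvvAmmmmmm   [A -> v A m]
vvvvvvAmmmmmm ⇒ vvvvvvvmmmmmmm   [A -> v m]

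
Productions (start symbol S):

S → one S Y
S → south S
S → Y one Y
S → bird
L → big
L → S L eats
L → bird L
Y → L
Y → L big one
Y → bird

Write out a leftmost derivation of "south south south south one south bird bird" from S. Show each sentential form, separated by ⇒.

S ⇒ south S ⇒ south south S ⇒ south south south S ⇒ south south south south S ⇒ south south south south one S Y ⇒ south south south south one south S Y ⇒ south south south south one south bird Y ⇒ south south south south one south bird bird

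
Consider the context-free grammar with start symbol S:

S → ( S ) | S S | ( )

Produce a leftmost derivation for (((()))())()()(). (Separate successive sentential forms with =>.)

S => SS => SSS => SSSS => (S)SSS => (SS)SSS => ((S)S)SSS => (((S))S)SSS => (((()))S)SSS => (((()))())SSS => (((()))())()SS => (((()))())()()S => (((()))())()()()

S => SS   [S → S S]
SS => SSS   [S → S S]
SSS => SSSS   [S → S S]
SSSS => (S)SSS   [S → ( S )]
(S)SSS => (SS)SSS   [S → S S]
(SS)SSS => ((S)S)SSS   [S → ( S )]
((S)S)SSS => (((S))S)SSS   [S → ( S )]
(((S))S)SSS => (((()))S)SSS   [S → ( )]
(((()))S)SSS => (((()))())SSS   [S → ( )]
(((()))())SSS => (((()))())()SS   [S → ( )]
(((()))())()SS => (((()))())()()S   [S → ( )]
(((()))())()()S => (((()))())()()()   [S → ( )]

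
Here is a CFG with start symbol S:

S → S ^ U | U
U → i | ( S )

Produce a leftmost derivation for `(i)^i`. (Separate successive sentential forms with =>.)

S => S^U => U^U => (S)^U => (U)^U => (i)^U => (i)^i

S => S^U   [S → S ^ U]
S^U => U^U   [S → U]
U^U => (S)^U   [U → ( S )]
(S)^U => (U)^U   [S → U]
(U)^U => (i)^U   [U → i]
(i)^U => (i)^i   [U → i]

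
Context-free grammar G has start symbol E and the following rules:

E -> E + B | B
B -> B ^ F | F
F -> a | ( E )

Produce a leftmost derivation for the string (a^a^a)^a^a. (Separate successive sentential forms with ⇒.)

E ⇒ B ⇒ B^F ⇒ B^F^F ⇒ F^F^F ⇒ (E)^F^F ⇒ (B)^F^F ⇒ (B^F)^F^F ⇒ (B^F^F)^F^F ⇒ (F^F^F)^F^F ⇒ (a^F^F)^F^F ⇒ (a^a^F)^F^F ⇒ (a^a^a)^F^F ⇒ (a^a^a)^a^F ⇒ (a^a^a)^a^a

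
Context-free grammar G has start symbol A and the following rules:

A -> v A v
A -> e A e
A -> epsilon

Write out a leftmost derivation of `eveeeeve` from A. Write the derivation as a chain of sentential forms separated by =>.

A => eAe => evAve => eveAeve => eveeAeeve => eveeeeve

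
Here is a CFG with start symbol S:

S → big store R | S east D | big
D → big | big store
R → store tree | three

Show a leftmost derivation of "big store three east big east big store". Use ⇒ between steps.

S ⇒ S east D ⇒ S east D east D ⇒ big store R east D east D ⇒ big store three east D east D ⇒ big store three east big east D ⇒ big store three east big east big store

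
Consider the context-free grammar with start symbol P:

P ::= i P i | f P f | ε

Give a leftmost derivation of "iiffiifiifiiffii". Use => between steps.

P => iPi => iiPii => iifPfii => iiffPffii => iiffiPiffii => iiffiiPiiffii => iiffiifPfiiffii => iiffiifiPifiiffii => iiffiifiifiiffii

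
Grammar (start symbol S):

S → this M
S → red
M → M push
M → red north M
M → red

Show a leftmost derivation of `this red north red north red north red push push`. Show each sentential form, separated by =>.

S => this M => this red north M => this red north red north M => this red north red north M push => this red north red north red north M push => this red north red north red north M push push => this red north red north red north red push push

S => this M   [S → this M]
this M => this red north M   [M → red north M]
this red north M => this red north red north M   [M → red north M]
this red north red north M => this red north red north M push   [M → M push]
this red north red north M push => this red north red north red north M push   [M → red north M]
this red north red north red north M push => this red north red north red north M push push   [M → M push]
this red north red north red north M push push => this red north red north red north red push push   [M → red]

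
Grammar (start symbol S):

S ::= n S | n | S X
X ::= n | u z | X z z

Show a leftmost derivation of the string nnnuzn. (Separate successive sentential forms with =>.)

S => nS   [S ::= n S]
nS => nSX   [S ::= S X]
nSX => nSXX   [S ::= S X]
nSXX => nnSXX   [S ::= n S]
nnSXX => nnnXX   [S ::= n]
nnnXX => nnnuzX   [X ::= u z]
nnnuzX => nnnuzn   [X ::= n]

S=>nS=>nSX=>nSXX=>nnSXX=>nnnXX=>nnnuzX=>nnnuzn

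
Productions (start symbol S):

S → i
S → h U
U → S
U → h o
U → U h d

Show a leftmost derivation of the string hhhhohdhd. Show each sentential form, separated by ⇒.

S ⇒ hU ⇒ hS ⇒ hhU ⇒ hhS ⇒ hhhU ⇒ hhhUhd ⇒ hhhUhdhd ⇒ hhhhohdhd

S ⇒ hU   [S → h U]
hU ⇒ hS   [U → S]
hS ⇒ hhU   [S → h U]
hhU ⇒ hhS   [U → S]
hhS ⇒ hhhU   [S → h U]
hhhU ⇒ hhhUhd   [U → U h d]
hhhUhd ⇒ hhhUhdhd   [U → U h d]
hhhUhdhd ⇒ hhhhohdhd   [U → h o]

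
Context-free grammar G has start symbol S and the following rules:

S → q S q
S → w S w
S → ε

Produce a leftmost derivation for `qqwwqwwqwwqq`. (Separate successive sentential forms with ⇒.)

S ⇒ qSq   [S → q S q]
qSq ⇒ qqSqq   [S → q S q]
qqSqq ⇒ qqwSwqq   [S → w S w]
qqwSwqq ⇒ qqwwSwwqq   [S → w S w]
qqwwSwwqq ⇒ qqwwqSqwwqq   [S → q S q]
qqwwqSqwwqq ⇒ qqwwqwSwqwwqq   [S → w S w]
qqwwqwSwqwwqq ⇒ qqwwqwwqwwqq   [S → ε]

S ⇒ qSq ⇒ qqSqq ⇒ qqwSwqq ⇒ qqwwSwwqq ⇒ qqwwqSqwwqq ⇒ qqwwqwSwqwwqq ⇒ qqwwqwwqwwqq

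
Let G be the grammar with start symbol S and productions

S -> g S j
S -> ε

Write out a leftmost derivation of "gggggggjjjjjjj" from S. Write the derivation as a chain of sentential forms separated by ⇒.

S ⇒ gSj   [S -> g S j]
gSj ⇒ ggSjj   [S -> g S j]
ggSjj ⇒ gggSjjj   [S -> g S j]
gggSjjj ⇒ ggggSjjjj   [S -> g S j]
ggggSjjjj ⇒ gggggSjjjjj   [S -> g S j]
gggggSjjjjj ⇒ ggggggSjjjjjj   [S -> g S j]
ggggggSjjjjjj ⇒ gggggggSjjjjjjj   [S -> g S j]
gggggggSjjjjjjj ⇒ gggggggjjjjjjj   [S -> ε]

S ⇒ gSj ⇒ ggSjj ⇒ gggSjjj ⇒ ggggSjjjj ⇒ gggggSjjjjj ⇒ ggggggSjjjjjj ⇒ gggggggSjjjjjjj ⇒ gggggggjjjjjjj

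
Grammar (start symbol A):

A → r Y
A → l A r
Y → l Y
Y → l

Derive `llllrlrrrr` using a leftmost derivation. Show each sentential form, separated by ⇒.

A ⇒ lAr ⇒ llArr ⇒ lllArrr ⇒ llllArrrr ⇒ llllrYrrrr ⇒ llllrlrrrr

A ⇒ lAr   [A → l A r]
lAr ⇒ llArr   [A → l A r]
llArr ⇒ lllArrr   [A → l A r]
lllArrr ⇒ llllArrrr   [A → l A r]
llllArrrr ⇒ llllrYrrrr   [A → r Y]
llllrYrrrr ⇒ llllrlrrrr   [Y → l]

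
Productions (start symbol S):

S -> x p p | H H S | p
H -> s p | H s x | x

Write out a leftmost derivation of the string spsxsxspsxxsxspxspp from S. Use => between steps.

S => HHS => HsxHS => HsxsxHS => spsxsxHS => spsxsxHsxS => spsxsxspsxS => spsxsxspsxHHS => spsxsxspsxHsxHS => spsxsxspsxxsxHS => spsxsxspsxxsxspS => spsxsxspsxxsxspHHS => spsxsxspsxxsxspxHS => spsxsxspsxxsxspxspS => spsxsxspsxxsxspxspp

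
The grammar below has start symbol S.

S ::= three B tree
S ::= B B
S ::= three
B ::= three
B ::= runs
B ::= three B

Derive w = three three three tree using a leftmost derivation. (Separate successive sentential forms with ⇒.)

S ⇒ three B tree ⇒ three three B tree ⇒ three three three tree

S ⇒ three B tree   [S ::= three B tree]
three B tree ⇒ three three B tree   [B ::= three B]
three three B tree ⇒ three three three tree   [B ::= three]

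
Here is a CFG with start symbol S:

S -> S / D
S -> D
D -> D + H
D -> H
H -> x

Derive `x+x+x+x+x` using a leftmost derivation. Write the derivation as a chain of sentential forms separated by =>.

S => D   [S -> D]
D => D+H   [D -> D + H]
D+H => D+H+H   [D -> D + H]
D+H+H => D+H+H+H   [D -> D + H]
D+H+H+H => D+H+H+H+H   [D -> D + H]
D+H+H+H+H => H+H+H+H+H   [D -> H]
H+H+H+H+H => x+H+H+H+H   [H -> x]
x+H+H+H+H => x+x+H+H+H   [H -> x]
x+x+H+H+H => x+x+x+H+H   [H -> x]
x+x+x+H+H => x+x+x+x+H   [H -> x]
x+x+x+x+H => x+x+x+x+x   [H -> x]

S => D => D+H => D+H+H => D+H+H+H => D+H+H+H+H => H+H+H+H+H => x+H+H+H+H => x+x+H+H+H => x+x+x+H+H => x+x+x+x+H => x+x+x+x+x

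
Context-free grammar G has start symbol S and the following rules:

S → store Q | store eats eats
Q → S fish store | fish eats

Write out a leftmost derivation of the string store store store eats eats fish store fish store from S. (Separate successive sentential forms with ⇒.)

S ⇒ store Q ⇒ store S fish store ⇒ store store Q fish store ⇒ store store S fish store fish store ⇒ store store store eats eats fish store fish store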